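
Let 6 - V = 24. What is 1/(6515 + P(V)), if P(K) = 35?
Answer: 1/6550 ≈ 0.00015267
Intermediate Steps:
V = -18 (V = 6 - 1*24 = 6 - 24 = -18)
1/(6515 + P(V)) = 1/(6515 + 35) = 1/6550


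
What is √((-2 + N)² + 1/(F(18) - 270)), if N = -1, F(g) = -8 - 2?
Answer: √176330/140 ≈ 2.9994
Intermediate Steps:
F(g) = -10
√((-2 + N)² + 1/(F(18) - 270)) = √((-2 - 1)² + 1/(-10 - 270)) = √((-3)² + 1/(-280)) = √(9 - 1/280) = √(2519/280) = √176330/140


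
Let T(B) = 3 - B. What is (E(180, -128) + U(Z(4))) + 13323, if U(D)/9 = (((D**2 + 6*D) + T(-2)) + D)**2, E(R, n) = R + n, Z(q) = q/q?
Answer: 14896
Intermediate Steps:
Z(q) = 1
U(D) = 9*(5 + D**2 + 7*D)**2 (U(D) = 9*(((D**2 + 6*D) + (3 - 1*(-2))) + D)**2 = 9*(((D**2 + 6*D) + (3 + 2)) + D)**2 = 9*(((D**2 + 6*D) + 5) + D)**2 = 9*((5 + D**2 + 6*D) + D)**2 = 9*(5 + D**2 + 7*D)**2)
(E(180, -128) + U(Z(4))) + 13323 = ((180 - 128) + 9*(5 + 1**2 + 7*1)**2) + 13323 = (52 + 9*(5 + 1 + 7)**2) + 13323 = (52 + 9*13**2) + 13323 = (52 + 9*169) + 13323 = (52 + 1521) + 13323 = 1573 + 13323 = 14896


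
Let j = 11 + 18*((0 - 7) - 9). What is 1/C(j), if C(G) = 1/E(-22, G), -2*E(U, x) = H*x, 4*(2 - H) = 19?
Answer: -3047/8 ≈ -380.88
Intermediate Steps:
H = -11/4 (H = 2 - ¼*19 = 2 - 19/4 = -11/4 ≈ -2.7500)
E(U, x) = 11*x/8 (E(U, x) = -(-11)*x/8 = 11*x/8)
j = -277 (j = 11 + 18*(-7 - 9) = 11 + 18*(-16) = 11 - 288 = -277)
C(G) = 8/(11*G) (C(G) = 1/(11*G/8) = 8/(11*G))
1/C(j) = 1/((8/11)/(-277)) = 1/((8/11)*(-1/277)) = 1/(-8/3047) = -3047/8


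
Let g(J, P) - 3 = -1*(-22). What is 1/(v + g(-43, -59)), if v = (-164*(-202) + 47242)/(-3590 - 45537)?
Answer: 49127/1147805 ≈ 0.042801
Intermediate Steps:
g(J, P) = 25 (g(J, P) = 3 - 1*(-22) = 3 + 22 = 25)
v = -80370/49127 (v = (33128 + 47242)/(-49127) = 80370*(-1/49127) = -80370/49127 ≈ -1.6360)
1/(v + g(-43, -59)) = 1/(-80370/49127 + 25) = 1/(1147805/49127) = 49127/1147805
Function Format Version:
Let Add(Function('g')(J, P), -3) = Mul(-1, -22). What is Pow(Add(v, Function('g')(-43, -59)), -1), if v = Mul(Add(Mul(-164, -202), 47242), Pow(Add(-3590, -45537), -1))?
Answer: Rational(49127, 1147805) ≈ 0.042801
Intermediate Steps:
Function('g')(J, P) = 25 (Function('g')(J, P) = Add(3, Mul(-1, -22)) = Add(3, 22) = 25)
v = Rational(-80370, 49127) (v = Mul(Add(33128, 47242), Pow(-49127, -1)) = Mul(80370, Rational(-1, 49127)) = Rational(-80370, 49127) ≈ -1.6360)
Pow(Add(v, Function('g')(-43, -59)), -1) = Pow(Add(Rational(-80370, 49127), 25), -1) = Pow(Rational(1147805, 49127), -1) = Rational(49127, 1147805)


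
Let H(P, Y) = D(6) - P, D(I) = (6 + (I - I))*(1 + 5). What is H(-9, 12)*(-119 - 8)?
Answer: -5715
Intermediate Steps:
D(I) = 36 (D(I) = (6 + 0)*6 = 6*6 = 36)
H(P, Y) = 36 - P
H(-9, 12)*(-119 - 8) = (36 - 1*(-9))*(-119 - 8) = (36 + 9)*(-127) = 45*(-127) = -5715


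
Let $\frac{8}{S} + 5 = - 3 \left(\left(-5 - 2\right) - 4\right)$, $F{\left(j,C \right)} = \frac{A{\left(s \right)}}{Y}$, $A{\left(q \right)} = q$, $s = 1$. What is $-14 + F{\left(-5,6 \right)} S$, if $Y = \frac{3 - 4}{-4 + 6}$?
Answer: $- \frac{102}{7} \approx -14.571$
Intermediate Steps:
$Y = - \frac{1}{2} \approx -0.5$
$F{\left(j,C \right)} = -2$ ($F{\left(j,C \right)} = 1 \frac{1}{- \frac{1}{2}} = 1 \left(-2\right) = -2$)
$S = \frac{2}{7}$ ($S = \frac{8}{-5 - 3 \left(\left(-5 - 2\right) - 4\right)} = \frac{8}{-5 - 3 \left(-7 - 4\right)} = \frac{8}{-5 - -33} = \frac{8}{-5 + 33} = \frac{8}{28} = 8 \cdot \frac{1}{28} = \frac{2}{7} \approx 0.28571$)
$-14 + F{\left(-5,6 \right)} S = -14 - \frac{4}{7} = - \frac{102}{7}$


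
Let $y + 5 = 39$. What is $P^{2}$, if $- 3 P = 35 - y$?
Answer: $\frac{1}{9} \approx 0.11111$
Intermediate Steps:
$y = 34$ ($y = -5 + 39 = 34$)
$P = - \frac{1}{3}$ ($P = - \frac{35 - 34}{3} = \left(- \frac{1}{3}\right) 1 = - \frac{1}{3} \approx -0.33333$)
$P^{2} = \left(- \frac{1}{3}\right)^{2} = \frac{1}{9}$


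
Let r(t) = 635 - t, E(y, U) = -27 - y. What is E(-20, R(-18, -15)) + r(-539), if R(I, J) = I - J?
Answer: 1167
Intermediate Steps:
E(-20, R(-18, -15)) + r(-539) = (-27 - 1*(-20)) + (635 - 1*(-539)) = (-27 + 20) + (635 + 539) = -7 + 1174 = 1167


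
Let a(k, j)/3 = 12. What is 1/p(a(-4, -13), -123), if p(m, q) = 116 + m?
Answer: 1/152 ≈ 0.0065789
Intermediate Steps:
a(k, j) = 36 (a(k, j) = 3*12 = 36)
1/p(a(-4, -13), -123) = 1/(116 + 36) = 1/152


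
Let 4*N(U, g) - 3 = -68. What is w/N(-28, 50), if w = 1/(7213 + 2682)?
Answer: -4/643175 ≈ -6.2191e-6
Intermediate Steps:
N(U, g) = -65/4 (N(U, g) = ¾ + (¼)*(-68) = ¾ - 17 = -65/4)
w = 1/9895 ≈ 0.00010106
w/N(-28, 50) = 1/(9895*(-65/4)) = (1/9895)*(-4/65) = -4/643175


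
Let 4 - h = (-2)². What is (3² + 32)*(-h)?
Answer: 0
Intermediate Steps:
h = 0 (h = 4 - 1*(-2)² = 4 - 1*4 = 4 - 4 = 0)
(3² + 32)*(-h) = (3² + 32)*(-1*0) = (9 + 32)*0 = 41*0 = 0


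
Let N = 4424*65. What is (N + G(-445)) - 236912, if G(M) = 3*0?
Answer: 50648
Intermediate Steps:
G(M) = 0
N = 287560
(N + G(-445)) - 236912 = (287560 + 0) - 236912 = 287560 - 236912 = 50648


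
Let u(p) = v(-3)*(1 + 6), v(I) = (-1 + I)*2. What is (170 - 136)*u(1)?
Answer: -1904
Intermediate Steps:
v(I) = -2 + 2*I
u(p) = -56 (u(p) = (-2 + 2*(-3))*(1 + 6) = (-2 - 6)*7 = -8*7 = -56)
(170 - 136)*u(1) = (170 - 136)*(-56) = 34*(-56) = -1904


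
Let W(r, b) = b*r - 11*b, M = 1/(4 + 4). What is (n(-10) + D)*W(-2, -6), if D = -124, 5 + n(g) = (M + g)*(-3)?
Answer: -31005/4 ≈ -7751.3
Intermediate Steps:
M = 1/8 ≈ 0.12500
W(r, b) = -11*b + b*r
n(g) = -43/8 - 3*g (n(g) = -5 + (1/8 + g)*(-3) = -5 + (-3/8 - 3*g) = -43/8 - 3*g)
(n(-10) + D)*W(-2, -6) = ((-43/8 - 3*(-10)) - 124)*(-6*(-11 - 2)) = ((-43/8 + 30) - 124)*(-6*(-13)) = (197/8 - 124)*78 = -795/8*78 = -31005/4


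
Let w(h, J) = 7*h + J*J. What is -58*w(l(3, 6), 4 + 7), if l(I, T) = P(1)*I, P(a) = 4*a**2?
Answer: -11890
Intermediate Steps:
l(I, T) = 4*I (l(I, T) = (4*1**2)*I = (4*1)*I = 4*I)
w(h, J) = J**2 + 7*h (w(h, J) = 7*h + J**2 = J**2 + 7*h)
-58*w(l(3, 6), 4 + 7) = -58*((4 + 7)**2 + 7*(4*3)) = -58*(11**2 + 7*12) = -58*(121 + 84) = -58*205 = -11890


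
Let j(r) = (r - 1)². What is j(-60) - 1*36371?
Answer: -32650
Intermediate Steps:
j(r) = (-1 + r)²
j(-60) - 1*36371 = (-1 - 60)² - 1*36371 = (-61)² - 36371 = 3721 - 36371 = -32650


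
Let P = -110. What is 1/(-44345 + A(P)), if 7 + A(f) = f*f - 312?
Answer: -1/32564 ≈ -3.0709e-5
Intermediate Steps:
A(f) = -319 + f² (A(f) = -7 + (f*f - 312) = -7 + (f² - 312) = -7 + (-312 + f²) = -319 + f²)
1/(-44345 + A(P)) = 1/(-44345 + (-319 + (-110)²)) = 1/(-44345 + (-319 + 12100)) = 1/(-44345 + 11781) = 1/(-32564) = -1/32564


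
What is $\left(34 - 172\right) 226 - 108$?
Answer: $-31296$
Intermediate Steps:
$\left(34 - 172\right) 226 - 108 = \left(-138\right) 226 + \left(-139 + 31\right) = -31188 - 108 = -31296$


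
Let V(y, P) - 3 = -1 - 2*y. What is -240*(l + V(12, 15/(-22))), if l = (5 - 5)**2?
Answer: 5280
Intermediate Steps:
l = 0 (l = 0**2 = 0)
V(y, P) = 2 - 2*y (V(y, P) = 3 + (-1 - 2*y) = 2 - 2*y)
-240*(l + V(12, 15/(-22))) = -240*(0 + (2 - 2*12)) = -240*(0 + (2 - 24)) = -240*(0 - 22) = -240*(-22) = 5280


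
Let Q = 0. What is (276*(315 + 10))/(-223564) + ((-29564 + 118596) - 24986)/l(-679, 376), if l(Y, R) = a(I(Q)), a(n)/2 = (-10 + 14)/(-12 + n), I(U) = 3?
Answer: -16108267137/223564 ≈ -72052.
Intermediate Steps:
a(n) = 8/(-12 + n) (a(n) = 2*((-10 + 14)/(-12 + n)) = 2*(4/(-12 + n)) = 8/(-12 + n))
l(Y, R) = -8/9 (l(Y, R) = 8/(-12 + 3) = 8/(-9) = 8*(-1/9) = -8/9)
(276*(315 + 10))/(-223564) + ((-29564 + 118596) - 24986)/l(-679, 376) = (276*(315 + 10))/(-223564) + ((-29564 + 118596) - 24986)/(-8/9) = (276*325)*(-1/223564) + (89032 - 24986)*(-9/8) = 89700*(-1/223564) + 64046*(-9/8) = -22425/55891 - 288207/4 = -16108267137/223564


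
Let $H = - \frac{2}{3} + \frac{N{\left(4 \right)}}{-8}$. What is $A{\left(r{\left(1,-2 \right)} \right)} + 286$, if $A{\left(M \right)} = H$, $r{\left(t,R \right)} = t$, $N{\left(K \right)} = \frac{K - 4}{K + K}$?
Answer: $\frac{856}{3} \approx 285.33$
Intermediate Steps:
$N{\left(K \right)} = \frac{-4 + K}{2 K}$
$H = - \frac{2}{3}$ ($H = - \frac{2}{3} + \frac{\frac{1}{2} \cdot \frac{1}{4} \left(-4 + 4\right)}{-8} = \left(-2\right) \frac{1}{3} + \frac{1}{2} \cdot \frac{1}{4} \cdot 0 \left(- \frac{1}{8}\right) = - \frac{2}{3} + 0 \left(- \frac{1}{8}\right) = - \frac{2}{3} + 0 = - \frac{2}{3} \approx -0.66667$)
$A{\left(M \right)} = - \frac{2}{3}$
$A{\left(r{\left(1,-2 \right)} \right)} + 286 = - \frac{2}{3} + 286 = \frac{856}{3}$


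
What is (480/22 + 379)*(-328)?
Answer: -1446152/11 ≈ -1.3147e+5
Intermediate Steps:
(480/22 + 379)*(-328) = (480*(1/22) + 379)*(-328) = (240/11 + 379)*(-328) = (4409/11)*(-328) = -1446152/11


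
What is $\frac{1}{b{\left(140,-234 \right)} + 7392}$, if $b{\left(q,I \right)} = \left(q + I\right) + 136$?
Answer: $\frac{1}{7434} \approx 0.00013452$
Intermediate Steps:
$b{\left(q,I \right)} = 136 + I + q$ ($b{\left(q,I \right)} = \left(I + q\right) + 136 = 136 + I + q$)
$\frac{1}{b{\left(140,-234 \right)} + 7392} = \frac{1}{\left(136 - 234 + 140\right) + 7392} = \frac{1}{42 + 7392} = \frac{1}{7434}$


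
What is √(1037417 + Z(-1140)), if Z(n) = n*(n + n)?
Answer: √3636617 ≈ 1907.0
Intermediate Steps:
Z(n) = 2*n² (Z(n) = n*(2*n) = 2*n²)
√(1037417 + Z(-1140)) = √(1037417 + 2*(-1140)²) = √(1037417 + 2*1299600) = √(1037417 + 2599200) = √3636617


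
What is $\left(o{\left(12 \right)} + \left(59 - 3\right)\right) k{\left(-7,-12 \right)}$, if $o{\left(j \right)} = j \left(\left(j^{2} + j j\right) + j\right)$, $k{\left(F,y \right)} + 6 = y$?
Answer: $-65808$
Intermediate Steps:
$k{\left(F,y \right)} = -6 + y$
$o{\left(j \right)} = j \left(j + 2 j^{2}\right)$ ($o{\left(j \right)} = j \left(\left(j^{2} + j^{2}\right) + j\right) = j \left(2 j^{2} + j\right) = j \left(j + 2 j^{2}\right)$)
$\left(o{\left(12 \right)} + \left(59 - 3\right)\right) k{\left(-7,-12 \right)} = \left(12^{2} \left(1 + 2 \cdot 12\right) + \left(59 - 3\right)\right) \left(-6 - 12\right) = \left(144 \left(1 + 24\right) + \left(59 - 3\right)\right) \left(-18\right) = \left(144 \cdot 25 + 56\right) \left(-18\right) = \left(3600 + 56\right) \left(-18\right) = 3656 \left(-18\right) = -65808$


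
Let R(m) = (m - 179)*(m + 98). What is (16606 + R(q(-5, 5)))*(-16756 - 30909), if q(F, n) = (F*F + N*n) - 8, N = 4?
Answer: 122213060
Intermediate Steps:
q(F, n) = -8 + F² + 4*n (q(F, n) = (F*F + 4*n) - 8 = (F² + 4*n) - 8 = -8 + F² + 4*n)
R(m) = (-179 + m)*(98 + m)
(16606 + R(q(-5, 5)))*(-16756 - 30909) = (16606 + (-17542 + (-8 + (-5)² + 4*5)² - 81*(-8 + (-5)² + 4*5)))*(-16756 - 30909) = (16606 + (-17542 + (-8 + 25 + 20)² - 81*(-8 + 25 + 20)))*(-47665) = (16606 + (-17542 + 37² - 81*37))*(-47665) = (16606 + (-17542 + 1369 - 2997))*(-47665) = (16606 - 19170)*(-47665) = -2564*(-47665) = 122213060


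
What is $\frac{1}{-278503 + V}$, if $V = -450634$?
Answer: $- \frac{1}{729137} \approx -1.3715 \cdot 10^{-6}$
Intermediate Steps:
$\frac{1}{-278503 + V} = \frac{1}{-278503 - 450634} = \frac{1}{-729137} = - \frac{1}{729137}$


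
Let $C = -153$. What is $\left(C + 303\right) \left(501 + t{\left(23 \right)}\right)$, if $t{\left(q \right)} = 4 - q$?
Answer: $72300$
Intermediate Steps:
$\left(C + 303\right) \left(501 + t{\left(23 \right)}\right) = \left(-153 + 303\right) \left(501 + \left(4 - 23\right)\right) = 150 \left(501 + \left(4 - 23\right)\right) = 150 \left(501 - 19\right) = 150 \cdot 482 = 72300$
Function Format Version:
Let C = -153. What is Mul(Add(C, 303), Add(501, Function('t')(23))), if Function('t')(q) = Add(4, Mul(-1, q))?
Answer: 72300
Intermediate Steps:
Mul(Add(C, 303), Add(501, Function('t')(23))) = Mul(Add(-153, 303), Add(501, Add(4, Mul(-1, 23)))) = Mul(150, Add(501, Add(4, -23))) = Mul(150, Add(501, -19)) = Mul(150, 482) = 72300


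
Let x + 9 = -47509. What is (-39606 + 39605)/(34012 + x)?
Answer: 1/13506 ≈ 7.4041e-5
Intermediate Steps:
x = -47518 (x = -9 - 47509 = -47518)
(-39606 + 39605)/(34012 + x) = (-39606 + 39605)/(34012 - 47518) = -1/(-13506) = -1*(-1/13506) = 1/13506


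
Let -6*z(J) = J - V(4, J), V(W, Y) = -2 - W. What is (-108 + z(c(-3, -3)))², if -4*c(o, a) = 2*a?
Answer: 190969/16 ≈ 11936.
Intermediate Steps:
c(o, a) = -a/2
z(J) = -1 - J/6 (z(J) = -(J - (-2 - 1*4))/6 = -(J - (-2 - 4))/6 = -(J - 1*(-6))/6 = -(J + 6)/6 = -(6 + J)/6 = -1 - J/6)
(-108 + z(c(-3, -3)))² = (-108 + (-1 - (-1)*(-3)/12))² = (-108 + (-1 - ⅙*3/2))² = (-108 + (-1 - ¼))² = (-108 - 5/4)² = (-437/4)² = 190969/16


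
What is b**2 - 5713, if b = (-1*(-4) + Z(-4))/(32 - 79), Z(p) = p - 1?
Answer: -12620016/2209 ≈ -5713.0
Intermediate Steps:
Z(p) = -1 + p
b = 1/47 (b = (-1*(-4) + (-1 - 4))/(32 - 79) = (4 - 5)/(-47) = -1*(-1/47) = 1/47 ≈ 0.021277)
b**2 - 5713 = (1/47)**2 - 5713 = 1/2209 - 5713 = -12620016/2209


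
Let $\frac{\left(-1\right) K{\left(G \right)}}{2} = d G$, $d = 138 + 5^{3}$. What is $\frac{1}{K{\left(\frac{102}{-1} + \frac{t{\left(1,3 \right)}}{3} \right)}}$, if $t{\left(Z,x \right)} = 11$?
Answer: $\frac{3}{155170} \approx 1.9334 \cdot 10^{-5}$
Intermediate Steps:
$d = 263$ ($d = 138 + 125 = 263$)
$K{\left(G \right)} = - 526 G$ ($K{\left(G \right)} = - 2 \cdot 263 G = - 526 G$)
$\frac{1}{K{\left(\frac{102}{-1} + \frac{t{\left(1,3 \right)}}{3} \right)}} = \frac{1}{\left(-526\right) \left(\frac{102}{-1} + \frac{11}{3}\right)} = \frac{1}{\left(-526\right) \left(102 \left(-1\right) + 11 \cdot \frac{1}{3}\right)} = \frac{1}{\left(-526\right) \left(-102 + \frac{11}{3}\right)} = \frac{1}{\left(-526\right) \left(- \frac{295}{3}\right)} = \frac{1}{\frac{155170}{3}} = \frac{3}{155170}$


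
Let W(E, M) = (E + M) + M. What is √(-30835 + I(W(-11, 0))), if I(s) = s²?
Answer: I*√30714 ≈ 175.25*I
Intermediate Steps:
W(E, M) = E + 2*M
√(-30835 + I(W(-11, 0))) = √(-30835 + (-11 + 2*0)²) = √(-30835 + (-11 + 0)²) = √(-30835 + (-11)²) = √(-30835 + 121) = √(-30714) = I*√30714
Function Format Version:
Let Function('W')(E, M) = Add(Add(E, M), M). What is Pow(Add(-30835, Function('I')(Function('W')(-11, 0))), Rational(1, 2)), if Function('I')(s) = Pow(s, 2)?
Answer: Mul(I, Pow(30714, Rational(1, 2))) ≈ Mul(175.25, I)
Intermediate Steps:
Function('W')(E, M) = Add(E, Mul(2, M))
Pow(Add(-30835, Function('I')(Function('W')(-11, 0))), Rational(1, 2)) = Pow(Add(-30835, Pow(Add(-11, Mul(2, 0)), 2)), Rational(1, 2)) = Pow(Add(-30835, Pow(Add(-11, 0), 2)), Rational(1, 2)) = Pow(Add(-30835, Pow(-11, 2)), Rational(1, 2)) = Pow(Add(-30835, 121), Rational(1, 2)) = Pow(-30714, Rational(1, 2)) = Mul(I, Pow(30714, Rational(1, 2)))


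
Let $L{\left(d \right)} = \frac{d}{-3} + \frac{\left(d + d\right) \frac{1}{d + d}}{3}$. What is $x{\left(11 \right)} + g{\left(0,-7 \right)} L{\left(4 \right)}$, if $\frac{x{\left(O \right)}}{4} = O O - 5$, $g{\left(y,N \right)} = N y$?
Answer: $464$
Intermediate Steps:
$x{\left(O \right)} = -20 + 4 O^{2}$ ($x{\left(O \right)} = 4 \left(O O - 5\right) = 4 \left(O^{2} - 5\right) = 4 \left(-5 + O^{2}\right) = -20 + 4 O^{2}$)
$L{\left(d \right)} = \frac{1}{3} - \frac{d}{3}$ ($L{\left(d \right)} = d \left(- \frac{1}{3}\right) + \frac{2 d}{2 d} \frac{1}{3} = - \frac{d}{3} + 2 d \frac{1}{2 d} \frac{1}{3} = - \frac{d}{3} + 1 \cdot \frac{1}{3} = - \frac{d}{3} + \frac{1}{3} = \frac{1}{3} - \frac{d}{3}$)
$x{\left(11 \right)} + g{\left(0,-7 \right)} L{\left(4 \right)} = \left(-20 + 4 \cdot 11^{2}\right) + \left(-7\right) 0 \left(\frac{1}{3} - \frac{4}{3}\right) = \left(-20 + 4 \cdot 121\right) + 0 \left(\frac{1}{3} - \frac{4}{3}\right) = \left(-20 + 484\right) + 0 \left(-1\right) = 464 + 0 = 464$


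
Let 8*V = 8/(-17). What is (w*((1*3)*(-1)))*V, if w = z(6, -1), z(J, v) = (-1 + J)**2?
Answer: 75/17 ≈ 4.4118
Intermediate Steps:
w = 25 (w = (-1 + 6)**2 = 5**2 = 25)
V = -1/17 (V = (8/(-17))/8 = (8*(-1/17))/8 = (1/8)*(-8/17) = -1/17 ≈ -0.058824)
(w*((1*3)*(-1)))*V = (25*((1*3)*(-1)))*(-1/17) = (25*(3*(-1)))*(-1/17) = (25*(-3))*(-1/17) = -75*(-1/17) = 75/17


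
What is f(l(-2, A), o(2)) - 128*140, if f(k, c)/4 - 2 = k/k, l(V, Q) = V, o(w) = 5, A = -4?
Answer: -17908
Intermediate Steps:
f(k, c) = 12 (f(k, c) = 8 + 4*(k/k) = 8 + 4*1 = 8 + 4 = 12)
f(l(-2, A), o(2)) - 128*140 = 12 - 128*140 = 12 - 17920 = -17908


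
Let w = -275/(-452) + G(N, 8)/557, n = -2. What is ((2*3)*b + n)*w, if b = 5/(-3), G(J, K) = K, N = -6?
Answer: -470373/62941 ≈ -7.4732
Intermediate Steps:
b = -5/3 (b = 5*(-⅓) = -5/3 ≈ -1.6667)
w = 156791/251764 (w = -275/(-452) + 8/557 = -275*(-1/452) + 8*(1/557) = 275/452 + 8/557 = 156791/251764 ≈ 0.62277)
((2*3)*b + n)*w = ((2*3)*(-5/3) - 2)*(156791/251764) = (6*(-5/3) - 2)*(156791/251764) = (-10 - 2)*(156791/251764) = -12*156791/251764 = -470373/62941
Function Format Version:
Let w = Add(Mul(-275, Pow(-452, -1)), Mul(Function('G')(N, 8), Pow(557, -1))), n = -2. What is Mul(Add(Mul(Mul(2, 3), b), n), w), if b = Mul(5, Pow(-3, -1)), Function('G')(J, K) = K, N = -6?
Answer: Rational(-470373, 62941) ≈ -7.4732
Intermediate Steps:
b = Rational(-5, 3) (b = Mul(5, Rational(-1, 3)) = Rational(-5, 3) ≈ -1.6667)
w = Rational(156791, 251764) (w = Add(Mul(-275, Pow(-452, -1)), Mul(8, Pow(557, -1))) = Add(Mul(-275, Rational(-1, 452)), Mul(8, Rational(1, 557))) = Add(Rational(275, 452), Rational(8, 557)) = Rational(156791, 251764) ≈ 0.62277)
Mul(Add(Mul(Mul(2, 3), b), n), w) = Mul(Add(Mul(Mul(2, 3), Rational(-5, 3)), -2), Rational(156791, 251764)) = Mul(Add(Mul(6, Rational(-5, 3)), -2), Rational(156791, 251764)) = Mul(Add(-10, -2), Rational(156791, 251764)) = Mul(-12, Rational(156791, 251764)) = Rational(-470373, 62941)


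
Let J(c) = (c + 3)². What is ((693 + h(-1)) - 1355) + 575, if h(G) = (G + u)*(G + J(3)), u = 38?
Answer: 1208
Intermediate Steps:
J(c) = (3 + c)²
h(G) = (36 + G)*(38 + G) (h(G) = (G + 38)*(G + (3 + 3)²) = (38 + G)*(G + 6²) = (38 + G)*(G + 36) = (38 + G)*(36 + G) = (36 + G)*(38 + G))
((693 + h(-1)) - 1355) + 575 = ((693 + (1368 + (-1)² + 74*(-1))) - 1355) + 575 = ((693 + (1368 + 1 - 74)) - 1355) + 575 = ((693 + 1295) - 1355) + 575 = (1988 - 1355) + 575 = 633 + 575 = 1208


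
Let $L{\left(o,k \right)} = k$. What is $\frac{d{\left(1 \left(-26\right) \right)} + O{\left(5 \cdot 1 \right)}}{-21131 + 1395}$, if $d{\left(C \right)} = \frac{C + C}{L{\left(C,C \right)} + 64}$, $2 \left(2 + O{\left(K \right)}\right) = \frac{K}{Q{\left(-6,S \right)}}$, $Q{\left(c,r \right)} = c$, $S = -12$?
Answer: $\frac{863}{4499808} \approx 0.00019179$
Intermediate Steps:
$O{\left(K \right)} = -2 - \frac{K}{12}$ ($O{\left(K \right)} = -2 + \frac{K \frac{1}{-6}}{2} = -2 + \frac{K \left(- \frac{1}{6}\right)}{2} = -2 + \frac{\left(- \frac{1}{6}\right) K}{2} = -2 - \frac{K}{12}$)
$d{\left(C \right)} = \frac{2 C}{64 + C}$ ($d{\left(C \right)} = \frac{C + C}{C + 64} = \frac{2 C}{64 + C}$)
$\frac{d{\left(1 \left(-26\right) \right)} + O{\left(5 \cdot 1 \right)}}{-21131 + 1395} = \frac{\frac{2 \cdot 1 \left(-26\right)}{64 + 1 \left(-26\right)} - \left(2 + \frac{5 \cdot 1}{12}\right)}{-21131 + 1395} = \frac{2 \left(-26\right) \frac{1}{64 - 26} - \frac{29}{12}}{-19736} = \left(2 \left(-26\right) \frac{1}{38} - \frac{29}{12}\right) \left(- \frac{1}{19736}\right) = \left(- \frac{26}{19} - \frac{29}{12}\right) \left(- \frac{1}{19736}\right) = \left(- \frac{863}{228}\right) \left(- \frac{1}{19736}\right) = \frac{863}{4499808}$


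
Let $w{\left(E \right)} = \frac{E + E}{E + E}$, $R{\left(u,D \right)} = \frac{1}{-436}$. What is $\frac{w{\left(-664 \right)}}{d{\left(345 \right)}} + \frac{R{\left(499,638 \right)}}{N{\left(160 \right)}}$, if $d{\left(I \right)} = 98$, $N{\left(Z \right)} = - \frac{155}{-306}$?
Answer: $\frac{4699}{827855} \approx 0.0056761$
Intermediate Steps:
$N{\left(Z \right)} = \frac{155}{306}$ ($N{\left(Z \right)} = \left(-155\right) \left(- \frac{1}{306}\right) = \frac{155}{306}$)
$R{\left(u,D \right)} = - \frac{1}{436}$
$w{\left(E \right)} = 1$ ($w{\left(E \right)} = \frac{2 E}{2 E} = 2 E \frac{1}{2 E} = 1$)
$\frac{w{\left(-664 \right)}}{d{\left(345 \right)}} + \frac{R{\left(499,638 \right)}}{N{\left(160 \right)}} = 1 \cdot \frac{1}{98} - \frac{1}{436 \cdot \frac{155}{306}} = 1 \cdot \frac{1}{98} - \frac{153}{33790} = \frac{1}{98} - \frac{153}{33790} = \frac{4699}{827855}$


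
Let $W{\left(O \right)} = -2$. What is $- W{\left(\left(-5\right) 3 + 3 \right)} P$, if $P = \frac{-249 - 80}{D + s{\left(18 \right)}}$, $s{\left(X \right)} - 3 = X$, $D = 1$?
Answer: $- \frac{329}{11} \approx -29.909$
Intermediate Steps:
$s{\left(X \right)} = 3 + X$
$P = - \frac{329}{22}$ ($P = \frac{-249 - 80}{1 + \left(3 + 18\right)} = - \frac{329}{1 + 21} = - \frac{329}{22} \approx -14.955$)
$- W{\left(\left(-5\right) 3 + 3 \right)} P = \left(-1\right) \left(-2\right) \left(- \frac{329}{22}\right) = 2 \left(- \frac{329}{22}\right) = - \frac{329}{11}$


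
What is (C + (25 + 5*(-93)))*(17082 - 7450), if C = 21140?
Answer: 199382400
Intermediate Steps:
(C + (25 + 5*(-93)))*(17082 - 7450) = (21140 + (25 + 5*(-93)))*(17082 - 7450) = (21140 + (25 - 465))*9632 = (21140 - 440)*9632 = 20700*9632 = 199382400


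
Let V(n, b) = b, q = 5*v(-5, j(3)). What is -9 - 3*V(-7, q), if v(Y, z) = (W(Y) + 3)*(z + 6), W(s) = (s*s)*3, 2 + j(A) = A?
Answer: -8199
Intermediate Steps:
j(A) = -2 + A
W(s) = 3*s² (W(s) = s²*3 = 3*s²)
v(Y, z) = (3 + 3*Y²)*(6 + z) (v(Y, z) = (3*Y² + 3)*(z + 6) = (3 + 3*Y²)*(6 + z))
q = 2730 (q = 5*(18 + 3*(-2 + 3) + 18*(-5)² + 3*(-2 + 3)*(-5)²) = 5*(18 + 3*1 + 18*25 + 3*1*25) = 5*(18 + 3 + 450 + 75) = 5*546 = 2730)
-9 - 3*V(-7, q) = -9 - 3*2730 = -9 - 8190 = -8199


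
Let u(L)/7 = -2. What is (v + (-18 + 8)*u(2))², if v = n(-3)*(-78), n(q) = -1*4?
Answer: 204304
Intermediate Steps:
u(L) = -14 (u(L) = 7*(-2) = -14)
n(q) = -4
v = 312 (v = -4*(-78) = 312)
(v + (-18 + 8)*u(2))² = (312 + (-18 + 8)*(-14))² = (312 - 10*(-14))² = (312 + 140)² = 452² = 204304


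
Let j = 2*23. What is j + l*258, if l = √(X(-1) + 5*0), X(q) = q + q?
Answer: 46 + 258*I*√2 ≈ 46.0 + 364.87*I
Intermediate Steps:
X(q) = 2*q
l = I*√2 (l = √(2*(-1) + 5*0) = √(-2 + 0) = √(-2) = I*√2 ≈ 1.4142*I)
j = 46
j + l*258 = 46 + (I*√2)*258 = 46 + 258*I*√2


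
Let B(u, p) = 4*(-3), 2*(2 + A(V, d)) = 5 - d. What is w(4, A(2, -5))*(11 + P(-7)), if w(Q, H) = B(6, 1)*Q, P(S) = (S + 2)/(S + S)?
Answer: -3816/7 ≈ -545.14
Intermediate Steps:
P(S) = (2 + S)/(2*S) (P(S) = (2 + S)/((2*S)) = (2 + S)*(1/(2*S)) = (2 + S)/(2*S))
A(V, d) = ½ - d/2 (A(V, d) = -2 + (5 - d)/2 = -2 + (5/2 - d/2) = ½ - d/2)
B(u, p) = -12
w(Q, H) = -12*Q
w(4, A(2, -5))*(11 + P(-7)) = (-12*4)*(11 + (½)*(2 - 7)/(-7)) = -48*(11 + (½)*(-⅐)*(-5)) = -48*(11 + 5/14) = -48*159/14 = -3816/7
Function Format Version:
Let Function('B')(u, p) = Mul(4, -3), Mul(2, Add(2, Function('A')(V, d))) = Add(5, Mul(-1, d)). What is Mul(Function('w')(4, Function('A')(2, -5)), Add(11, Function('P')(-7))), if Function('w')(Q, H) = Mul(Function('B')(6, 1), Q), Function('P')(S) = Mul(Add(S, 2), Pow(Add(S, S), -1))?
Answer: Rational(-3816, 7) ≈ -545.14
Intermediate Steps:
Function('P')(S) = Mul(Rational(1, 2), Pow(S, -1), Add(2, S)) (Function('P')(S) = Mul(Add(2, S), Pow(Mul(2, S), -1)) = Mul(Add(2, S), Mul(Rational(1, 2), Pow(S, -1))) = Mul(Rational(1, 2), Pow(S, -1), Add(2, S)))
Function('A')(V, d) = Add(Rational(1, 2), Mul(Rational(-1, 2), d)) (Function('A')(V, d) = Add(-2, Mul(Rational(1, 2), Add(5, Mul(-1, d)))) = Add(-2, Add(Rational(5, 2), Mul(Rational(-1, 2), d))) = Add(Rational(1, 2), Mul(Rational(-1, 2), d)))
Function('B')(u, p) = -12
Function('w')(Q, H) = Mul(-12, Q)
Mul(Function('w')(4, Function('A')(2, -5)), Add(11, Function('P')(-7))) = Mul(Mul(-12, 4), Add(11, Mul(Rational(1, 2), Pow(-7, -1), Add(2, -7)))) = Mul(-48, Add(11, Mul(Rational(1, 2), Rational(-1, 7), -5))) = Mul(-48, Add(11, Rational(5, 14))) = Mul(-48, Rational(159, 14)) = Rational(-3816, 7)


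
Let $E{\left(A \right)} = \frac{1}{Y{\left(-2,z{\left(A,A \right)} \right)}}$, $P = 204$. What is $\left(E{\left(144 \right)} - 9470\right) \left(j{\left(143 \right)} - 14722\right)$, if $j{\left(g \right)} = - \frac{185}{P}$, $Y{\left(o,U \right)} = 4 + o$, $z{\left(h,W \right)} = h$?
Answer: $\frac{18960925049}{136} \approx 1.3942 \cdot 10^{8}$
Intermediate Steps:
$j{\left(g \right)} = - \frac{185}{204}$
$E{\left(A \right)} = \frac{1}{2}$ ($E{\left(A \right)} = \frac{1}{4 - 2} = \frac{1}{2}$)
$\left(E{\left(144 \right)} - 9470\right) \left(j{\left(143 \right)} - 14722\right) = \left(\frac{1}{2} - 9470\right) \left(- \frac{185}{204} - 14722\right) = \left(- \frac{18939}{2}\right) \left(- \frac{3003473}{204}\right) = \frac{18960925049}{136}$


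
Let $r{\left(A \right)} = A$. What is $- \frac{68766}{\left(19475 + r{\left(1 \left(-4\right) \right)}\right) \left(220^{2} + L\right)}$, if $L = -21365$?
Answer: $- \frac{68766}{526398485} \approx -0.00013063$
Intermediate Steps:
$- \frac{68766}{\left(19475 + r{\left(1 \left(-4\right) \right)}\right) \left(220^{2} + L\right)} = - \frac{68766}{\left(19475 + 1 \left(-4\right)\right) \left(220^{2} - 21365\right)} = - \frac{68766}{\left(19475 - 4\right) \left(48400 - 21365\right)} = - \frac{68766}{19471 \cdot 27035} = - \frac{68766}{526398485}$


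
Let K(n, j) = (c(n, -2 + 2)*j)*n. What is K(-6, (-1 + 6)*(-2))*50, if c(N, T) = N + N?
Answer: -36000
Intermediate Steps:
c(N, T) = 2*N
K(n, j) = 2*j*n**2 (K(n, j) = ((2*n)*j)*n = (2*j*n)*n = 2*j*n**2)
K(-6, (-1 + 6)*(-2))*50 = (2*((-1 + 6)*(-2))*(-6)**2)*50 = (2*(5*(-2))*36)*50 = (2*(-10)*36)*50 = -720*50 = -36000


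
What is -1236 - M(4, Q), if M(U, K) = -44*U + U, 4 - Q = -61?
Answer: -1064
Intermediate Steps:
Q = 65 (Q = 4 - 1*(-61) = 4 + 61 = 65)
M(U, K) = -43*U
-1236 - M(4, Q) = -1236 - (-43)*4 = -1236 - 1*(-172) = -1236 + 172 = -1064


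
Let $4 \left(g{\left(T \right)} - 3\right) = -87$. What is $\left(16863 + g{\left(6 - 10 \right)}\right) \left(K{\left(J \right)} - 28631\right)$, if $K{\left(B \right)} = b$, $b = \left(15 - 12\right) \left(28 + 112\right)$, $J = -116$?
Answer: $- \frac{1900772547}{4} \approx -4.7519 \cdot 10^{8}$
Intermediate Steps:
$g{\left(T \right)} = - \frac{75}{4}$ ($g{\left(T \right)} = 3 + \frac{1}{4} \left(-87\right) = 3 - \frac{87}{4} = - \frac{75}{4}$)
$b = 420$ ($b = 3 \cdot 140 = 420$)
$K{\left(B \right)} = 420$
$\left(16863 + g{\left(6 - 10 \right)}\right) \left(K{\left(J \right)} - 28631\right) = \left(16863 - \frac{75}{4}\right) \left(420 - 28631\right) = \frac{67377}{4} \left(-28211\right) = - \frac{1900772547}{4}$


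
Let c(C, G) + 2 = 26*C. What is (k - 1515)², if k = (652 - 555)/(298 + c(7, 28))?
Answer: 524281709329/228484 ≈ 2.2946e+6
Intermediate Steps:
c(C, G) = -2 + 26*C
k = 97/478 (k = (652 - 555)/(298 + (-2 + 26*7)) = 97/(298 + (-2 + 182)) = 97/(298 + 180) = 97/478 ≈ 0.20293)
(k - 1515)² = (97/478 - 1515)² = (-724073/478)² = 524281709329/228484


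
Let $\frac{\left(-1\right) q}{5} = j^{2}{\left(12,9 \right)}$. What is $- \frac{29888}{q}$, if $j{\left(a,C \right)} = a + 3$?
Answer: $\frac{29888}{1125} \approx 26.567$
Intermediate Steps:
$j{\left(a,C \right)} = 3 + a$
$q = -1125$ ($q = - 5 \left(3 + 12\right)^{2} = - 5 \cdot 15^{2} = \left(-5\right) 225 = -1125$)
$- \frac{29888}{q} = - \frac{29888}{-1125} = \left(-29888\right) \left(- \frac{1}{1125}\right) = \frac{29888}{1125}$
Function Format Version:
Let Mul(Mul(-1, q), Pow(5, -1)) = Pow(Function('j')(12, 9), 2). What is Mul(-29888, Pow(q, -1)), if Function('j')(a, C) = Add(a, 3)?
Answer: Rational(29888, 1125) ≈ 26.567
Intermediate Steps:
Function('j')(a, C) = Add(3, a)
q = -1125 (q = Mul(-5, Pow(Add(3, 12), 2)) = Mul(-5, Pow(15, 2)) = Mul(-5, 225) = -1125)
Mul(-29888, Pow(q, -1)) = Mul(-29888, Pow(-1125, -1)) = Mul(-29888, Rational(-1, 1125)) = Rational(29888, 1125)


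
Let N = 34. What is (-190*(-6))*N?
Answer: 38760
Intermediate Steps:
(-190*(-6))*N = -190*(-6)*34 = -38*(-30)*34 = 1140*34 = 38760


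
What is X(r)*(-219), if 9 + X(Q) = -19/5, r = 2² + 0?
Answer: 14016/5 ≈ 2803.2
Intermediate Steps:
r = 4 (r = 4 + 0 = 4)
X(Q) = -64/5 (X(Q) = -9 - 19/5 = -64/5)
X(r)*(-219) = -64/5*(-219) = 14016/5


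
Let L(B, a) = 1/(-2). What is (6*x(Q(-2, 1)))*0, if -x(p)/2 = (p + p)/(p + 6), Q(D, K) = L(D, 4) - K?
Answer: 0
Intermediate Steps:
L(B, a) = -1/2 (L(B, a) = 1*(-1/2) = -1/2)
Q(D, K) = -1/2 - K
x(p) = -4*p/(6 + p) (x(p) = -2*(p + p)/(p + 6) = -2*2*p/(6 + p) = -4*p/(6 + p))
(6*x(Q(-2, 1)))*0 = (6*(-4*(-1/2 - 1*1)/(6 + (-1/2 - 1*1))))*0 = (6*(-4*(-1/2 - 1)/(6 + (-1/2 - 1))))*0 = (6*(-4*(-3/2)/(6 - 3/2)))*0 = (6*(-4*(-3/2)/9/2))*0 = (6*(-4*(-3/2)*2/9))*0 = (6*(4/3))*0 = 8*0 = 0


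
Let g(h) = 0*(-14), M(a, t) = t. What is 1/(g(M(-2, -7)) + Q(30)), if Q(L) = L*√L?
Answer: √30/900 ≈ 0.0060858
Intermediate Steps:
g(h) = 0
Q(L) = L^(3/2)
1/(g(M(-2, -7)) + Q(30)) = 1/(0 + 30^(3/2)) = 1/(0 + 30*√30) = 1/(30*√30) = √30/900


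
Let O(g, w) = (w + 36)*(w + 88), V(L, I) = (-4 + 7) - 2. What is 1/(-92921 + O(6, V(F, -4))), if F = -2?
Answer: -1/89628 ≈ -1.1157e-5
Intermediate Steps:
V(L, I) = 1 (V(L, I) = 3 - 2 = 1)
O(g, w) = (36 + w)*(88 + w)
1/(-92921 + O(6, V(F, -4))) = 1/(-92921 + (3168 + 1² + 124*1)) = 1/(-92921 + (3168 + 1 + 124)) = 1/(-92921 + 3293) = 1/(-89628) = -1/89628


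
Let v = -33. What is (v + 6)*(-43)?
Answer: 1161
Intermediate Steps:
(v + 6)*(-43) = (-33 + 6)*(-43) = -27*(-43) = 1161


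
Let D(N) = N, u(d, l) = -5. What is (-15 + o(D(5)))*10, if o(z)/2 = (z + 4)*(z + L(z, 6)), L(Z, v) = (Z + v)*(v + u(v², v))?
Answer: 2730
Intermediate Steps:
L(Z, v) = (-5 + v)*(Z + v) (L(Z, v) = (Z + v)*(v - 5) = (Z + v)*(-5 + v) = (-5 + v)*(Z + v))
o(z) = 2*(4 + z)*(6 + 2*z) (o(z) = 2*((z + 4)*(z + (6² - 5*z - 5*6 + z*6))) = 2*((4 + z)*(z + (36 - 5*z - 30 + 6*z))) = 2*((4 + z)*(z + (6 + z))) = 2*((4 + z)*(6 + 2*z)) = 2*(4 + z)*(6 + 2*z))
(-15 + o(D(5)))*10 = (-15 + (48 + 4*5² + 28*5))*10 = (-15 + (48 + 4*25 + 140))*10 = (-15 + (48 + 100 + 140))*10 = (-15 + 288)*10 = 273*10 = 2730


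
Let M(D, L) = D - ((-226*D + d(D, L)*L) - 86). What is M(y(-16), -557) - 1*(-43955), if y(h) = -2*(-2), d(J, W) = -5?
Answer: 42164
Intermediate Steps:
y(h) = 4
M(D, L) = 86 + 5*L + 227*D (M(D, L) = D - ((-226*D - 5*L) - 86) = D - (-86 - 226*D - 5*L) = D + (86 + 5*L + 226*D) = 86 + 5*L + 227*D)
M(y(-16), -557) - 1*(-43955) = (86 + 5*(-557) + 227*4) - 1*(-43955) = (86 - 2785 + 908) + 43955 = -1791 + 43955 = 42164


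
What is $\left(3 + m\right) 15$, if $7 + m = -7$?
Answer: $-165$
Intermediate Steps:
$m = -14$ ($m = -7 - 7 = -14$)
$\left(3 + m\right) 15 = \left(3 - 14\right) 15 = \left(-11\right) 15 = -165$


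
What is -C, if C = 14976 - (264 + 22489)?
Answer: 7777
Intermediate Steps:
C = -7777 (C = 14976 - 1*22753 = 14976 - 22753 = -7777)
-C = -1*(-7777) = 7777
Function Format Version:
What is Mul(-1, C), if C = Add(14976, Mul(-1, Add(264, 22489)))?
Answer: 7777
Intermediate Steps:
C = -7777 (C = Add(14976, Mul(-1, 22753)) = Add(14976, -22753) = -7777)
Mul(-1, C) = Mul(-1, -7777) = 7777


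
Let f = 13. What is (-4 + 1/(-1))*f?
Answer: -65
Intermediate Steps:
(-4 + 1/(-1))*f = (-4 + 1/(-1))*13 = (-4 + 1*(-1))*13 = (-4 - 1)*13 = -5*13 = -65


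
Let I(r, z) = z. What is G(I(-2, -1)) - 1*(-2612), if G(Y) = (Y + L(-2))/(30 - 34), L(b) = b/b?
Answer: 2612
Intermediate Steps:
L(b) = 1
G(Y) = -1/4 - Y/4 (G(Y) = (Y + 1)/(30 - 34) = (1 + Y)/(-4) = (1 + Y)*(-1/4) = -1/4 - Y/4)
G(I(-2, -1)) - 1*(-2612) = (-1/4 - 1/4*(-1)) - 1*(-2612) = (-1/4 + 1/4) + 2612 = 0 + 2612 = 2612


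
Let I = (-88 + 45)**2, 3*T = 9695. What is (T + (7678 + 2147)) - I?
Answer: 33623/3 ≈ 11208.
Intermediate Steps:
T = 9695/3 (T = (1/3)*9695 = 9695/3 ≈ 3231.7)
I = 1849 (I = (-43)**2 = 1849)
(T + (7678 + 2147)) - I = (9695/3 + (7678 + 2147)) - 1*1849 = (9695/3 + 9825) - 1849 = 39170/3 - 1849 = 33623/3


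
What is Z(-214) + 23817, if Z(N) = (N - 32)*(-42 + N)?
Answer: 86793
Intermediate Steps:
Z(N) = (-42 + N)*(-32 + N) (Z(N) = (-32 + N)*(-42 + N) = (-42 + N)*(-32 + N))
Z(-214) + 23817 = (1344 + (-214)² - 74*(-214)) + 23817 = (1344 + 45796 + 15836) + 23817 = 62976 + 23817 = 86793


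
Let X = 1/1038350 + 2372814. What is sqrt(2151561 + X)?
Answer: sqrt(195121946504479034)/207670 ≈ 2127.1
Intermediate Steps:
X = 2463811416901/1038350 (X = 1/1038350 + 2372814 = 2463811416901/1038350 ≈ 2.3728e+6)
sqrt(2151561 + X) = sqrt(2151561 + 2463811416901/1038350) = sqrt(4697884781251/1038350) = sqrt(195121946504479034)/207670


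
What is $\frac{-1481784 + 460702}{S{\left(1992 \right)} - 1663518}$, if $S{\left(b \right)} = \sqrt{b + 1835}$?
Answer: $\frac{1698588286476}{2767292132497} + \frac{1021082 \sqrt{3827}}{2767292132497} \approx 0.61383$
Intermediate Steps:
$S{\left(b \right)} = \sqrt{1835 + b}$
$\frac{-1481784 + 460702}{S{\left(1992 \right)} - 1663518} = \frac{-1481784 + 460702}{\sqrt{1835 + 1992} - 1663518} = - \frac{1021082}{\sqrt{3827} - 1663518} = - \frac{1021082}{-1663518 + \sqrt{3827}}$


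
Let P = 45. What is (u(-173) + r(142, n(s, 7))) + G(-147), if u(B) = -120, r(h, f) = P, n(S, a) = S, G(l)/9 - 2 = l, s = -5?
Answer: -1380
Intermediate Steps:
G(l) = 18 + 9*l
r(h, f) = 45
(u(-173) + r(142, n(s, 7))) + G(-147) = (-120 + 45) + (18 + 9*(-147)) = -75 + (18 - 1323) = -75 - 1305 = -1380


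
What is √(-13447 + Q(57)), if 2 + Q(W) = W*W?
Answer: 10*I*√102 ≈ 100.99*I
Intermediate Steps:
Q(W) = -2 + W² (Q(W) = -2 + W*W = -2 + W²)
√(-13447 + Q(57)) = √(-13447 + (-2 + 57²)) = √(-13447 + (-2 + 3249)) = √(-13447 + 3247) = √(-10200) = 10*I*√102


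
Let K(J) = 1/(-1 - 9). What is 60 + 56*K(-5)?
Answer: 272/5 ≈ 54.400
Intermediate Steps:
K(J) = -⅒ (K(J) = 1/(-10) = -⅒)
60 + 56*K(-5) = 60 + 56*(-⅒) = 60 - 28/5 = 272/5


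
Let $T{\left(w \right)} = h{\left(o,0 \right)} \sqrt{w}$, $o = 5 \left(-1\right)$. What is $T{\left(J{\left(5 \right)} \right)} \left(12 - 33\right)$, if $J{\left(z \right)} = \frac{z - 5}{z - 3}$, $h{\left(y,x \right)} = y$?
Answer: $0$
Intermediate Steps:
$o = -5$
$J{\left(z \right)} = \frac{-5 + z}{-3 + z}$
$T{\left(w \right)} = - 5 \sqrt{w}$
$T{\left(J{\left(5 \right)} \right)} \left(12 - 33\right) = - 5 \sqrt{\frac{-5 + 5}{-3 + 5}} \left(12 - 33\right) = - 5 \sqrt{\frac{1}{2} \cdot 0} \left(-21\right) = - 5 \sqrt{0} \left(-21\right) = \left(-5\right) 0 \left(-21\right) = 0 \left(-21\right) = 0$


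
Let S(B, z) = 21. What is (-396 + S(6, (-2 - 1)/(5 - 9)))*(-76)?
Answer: 28500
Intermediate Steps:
(-396 + S(6, (-2 - 1)/(5 - 9)))*(-76) = (-396 + 21)*(-76) = -375*(-76) = 28500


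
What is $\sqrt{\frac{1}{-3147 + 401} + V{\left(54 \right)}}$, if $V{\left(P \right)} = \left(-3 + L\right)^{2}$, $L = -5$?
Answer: $\frac{3 \sqrt{53621142}}{2746} \approx 8.0$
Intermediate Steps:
$V{\left(P \right)} = 64$ ($V{\left(P \right)} = \left(-3 - 5\right)^{2} = \left(-8\right)^{2} = 64$)
$\sqrt{\frac{1}{-3147 + 401} + V{\left(54 \right)}} = \sqrt{\frac{1}{-3147 + 401} + 64} = \sqrt{\frac{1}{-2746} + 64} = \sqrt{- \frac{1}{2746} + 64} = \sqrt{\frac{175743}{2746}} = \frac{3 \sqrt{53621142}}{2746}$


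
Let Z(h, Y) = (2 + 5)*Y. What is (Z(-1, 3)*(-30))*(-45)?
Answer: 28350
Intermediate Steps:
Z(h, Y) = 7*Y
(Z(-1, 3)*(-30))*(-45) = ((7*3)*(-30))*(-45) = (21*(-30))*(-45) = -630*(-45) = 28350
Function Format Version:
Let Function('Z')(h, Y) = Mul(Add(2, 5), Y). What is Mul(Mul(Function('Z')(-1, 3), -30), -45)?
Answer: 28350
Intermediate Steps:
Function('Z')(h, Y) = Mul(7, Y)
Mul(Mul(Function('Z')(-1, 3), -30), -45) = Mul(Mul(Mul(7, 3), -30), -45) = Mul(Mul(21, -30), -45) = Mul(-630, -45) = 28350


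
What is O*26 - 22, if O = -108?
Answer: -2830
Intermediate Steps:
O*26 - 22 = -108*26 - 22 = -2808 - 22 = -2830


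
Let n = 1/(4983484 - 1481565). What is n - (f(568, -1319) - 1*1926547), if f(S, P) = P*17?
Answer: 6825135073431/3501919 ≈ 1.9490e+6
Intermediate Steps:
f(S, P) = 17*P
n = 1/3501919 ≈ 2.8556e-7
n - (f(568, -1319) - 1*1926547) = 1/3501919 - (17*(-1319) - 1*1926547) = 1/3501919 - (-22423 - 1926547) = 1/3501919 - 1*(-1948970) = 1/3501919 + 1948970 = 6825135073431/3501919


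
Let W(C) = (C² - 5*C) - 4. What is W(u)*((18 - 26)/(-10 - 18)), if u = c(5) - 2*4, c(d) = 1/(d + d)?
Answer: 9791/350 ≈ 27.974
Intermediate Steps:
c(d) = 1/(2*d)
u = -79/10 (u = (½)/5 - 2*4 = (½)*(⅕) - 8 = ⅒ - 8 = -79/10 ≈ -7.9000)
W(C) = -4 + C² - 5*C
W(u)*((18 - 26)/(-10 - 18)) = (-4 + (-79/10)² - 5*(-79/10))*((18 - 26)/(-10 - 18)) = (-4 + 6241/100 + 79/2)*(-8/(-28)) = 9791*(-8*(-1/28))/100 = (9791/100)*(2/7) = 9791/350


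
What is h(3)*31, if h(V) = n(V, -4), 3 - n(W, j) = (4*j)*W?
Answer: 1581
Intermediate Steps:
n(W, j) = 3 - 4*W*j (n(W, j) = 3 - 4*j*W = 3 - 4*W*j)
h(V) = 3 + 16*V (h(V) = 3 - 4*V*(-4) = 3 + 16*V)
h(3)*31 = (3 + 16*3)*31 = (3 + 48)*31 = 51*31 = 1581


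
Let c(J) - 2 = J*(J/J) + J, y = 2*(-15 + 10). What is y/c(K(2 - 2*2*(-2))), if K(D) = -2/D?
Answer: -25/4 ≈ -6.2500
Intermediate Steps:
y = -10 (y = 2*(-5) = -10)
c(J) = 2 + 2*J (c(J) = 2 + (J*(J/J) + J) = 2 + (J*1 + J) = 2 + (J + J) = 2 + 2*J)
y/c(K(2 - 2*2*(-2))) = -10/(2 + 2*(-2/(2 - 2*2*(-2)))) = -10/(2 + 2*(-2/(2 - 4*(-2)))) = -10/(2 + 2*(-2/(2 - 1*(-8)))) = -10/(2 + 2*(-2/(2 + 8))) = -10/(2 + 2*(-2/10)) = -10/(2 + 2*(-2*⅒)) = -10/(2 + 2*(-⅕)) = -10/(2 - ⅖) = -10/8/5 = -10*5/8 = -25/4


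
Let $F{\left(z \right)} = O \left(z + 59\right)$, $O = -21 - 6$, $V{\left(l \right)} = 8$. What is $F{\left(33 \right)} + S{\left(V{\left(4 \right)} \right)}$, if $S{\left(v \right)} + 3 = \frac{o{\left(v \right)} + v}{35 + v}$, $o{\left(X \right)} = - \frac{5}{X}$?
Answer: $- \frac{855469}{344} \approx -2486.8$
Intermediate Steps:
$O = -27$
$S{\left(v \right)} = -3 + \frac{v - \frac{5}{v}}{35 + v}$ ($S{\left(v \right)} = -3 + \frac{- \frac{5}{v} + v}{35 + v} = -3 + \frac{v - \frac{5}{v}}{35 + v}$)
$F{\left(z \right)} = -1593 - 27 z$ ($F{\left(z \right)} = - 27 \left(z + 59\right) = - 27 \left(59 + z\right) = -1593 - 27 z$)
$F{\left(33 \right)} + S{\left(V{\left(4 \right)} \right)} = \left(-1593 - 891\right) + \frac{-5 - 8 \left(105 + 2 \cdot 8\right)}{8 \left(35 + 8\right)} = \left(-1593 - 891\right) + \frac{-5 - 8 \left(105 + 16\right)}{8 \cdot 43} = -2484 + \frac{1}{8} \cdot \frac{1}{43} \left(-5 - 8 \cdot 121\right) = -2484 + \frac{1}{8} \cdot \frac{1}{43} \left(-5 - 968\right) = -2484 + \frac{1}{8} \cdot \frac{1}{43} \left(-973\right) = -2484 - \frac{973}{344} = - \frac{855469}{344}$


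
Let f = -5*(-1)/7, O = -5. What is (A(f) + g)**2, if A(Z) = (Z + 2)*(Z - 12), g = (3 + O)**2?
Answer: 1703025/2401 ≈ 709.30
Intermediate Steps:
g = 4 (g = (3 - 5)**2 = (-2)**2 = 4)
f = 5/7 (f = 5*(1/7) = 5/7 ≈ 0.71429)
A(Z) = (-12 + Z)*(2 + Z) (A(Z) = (2 + Z)*(-12 + Z) = (-12 + Z)*(2 + Z))
(A(f) + g)**2 = ((-24 + (5/7)**2 - 10*5/7) + 4)**2 = ((-24 + 25/49 - 50/7) + 4)**2 = (-1501/49 + 4)**2 = (-1305/49)**2 = 1703025/2401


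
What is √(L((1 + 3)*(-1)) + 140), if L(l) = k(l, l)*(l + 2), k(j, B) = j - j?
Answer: 2*√35 ≈ 11.832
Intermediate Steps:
k(j, B) = 0
L(l) = 0 (L(l) = 0*(l + 2) = 0*(2 + l) = 0)
√(L((1 + 3)*(-1)) + 140) = √(0 + 140) = √140 = 2*√35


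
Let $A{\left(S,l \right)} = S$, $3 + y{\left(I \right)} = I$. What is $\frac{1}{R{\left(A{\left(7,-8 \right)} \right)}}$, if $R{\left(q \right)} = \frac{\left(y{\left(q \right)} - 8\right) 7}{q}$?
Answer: $- \frac{1}{4} \approx -0.25$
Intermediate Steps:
$y{\left(I \right)} = -3 + I$
$R{\left(q \right)} = \frac{-77 + 7 q}{q}$ ($R{\left(q \right)} = \frac{\left(\left(-3 + q\right) - 8\right) 7}{q} = \frac{\left(-11 + q\right) 7}{q} = \frac{-77 + 7 q}{q}$)
$\frac{1}{R{\left(A{\left(7,-8 \right)} \right)}} = \frac{1}{7 - \frac{77}{7}} = \frac{1}{7 - 11} = \frac{1}{-4} = - \frac{1}{4}$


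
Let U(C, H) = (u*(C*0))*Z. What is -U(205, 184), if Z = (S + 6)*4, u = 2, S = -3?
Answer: 0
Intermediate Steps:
Z = 12 (Z = (-3 + 6)*4 = 3*4 = 12)
U(C, H) = 0 (U(C, H) = (2*(C*0))*12 = (2*0)*12 = 0*12 = 0)
-U(205, 184) = -1*0 = 0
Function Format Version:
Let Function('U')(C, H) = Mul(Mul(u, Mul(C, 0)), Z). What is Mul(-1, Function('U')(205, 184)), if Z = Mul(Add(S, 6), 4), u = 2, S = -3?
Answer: 0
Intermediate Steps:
Z = 12 (Z = Mul(Add(-3, 6), 4) = Mul(3, 4) = 12)
Function('U')(C, H) = 0 (Function('U')(C, H) = Mul(Mul(2, Mul(C, 0)), 12) = Mul(Mul(2, 0), 12) = Mul(0, 12) = 0)
Mul(-1, Function('U')(205, 184)) = Mul(-1, 0) = 0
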